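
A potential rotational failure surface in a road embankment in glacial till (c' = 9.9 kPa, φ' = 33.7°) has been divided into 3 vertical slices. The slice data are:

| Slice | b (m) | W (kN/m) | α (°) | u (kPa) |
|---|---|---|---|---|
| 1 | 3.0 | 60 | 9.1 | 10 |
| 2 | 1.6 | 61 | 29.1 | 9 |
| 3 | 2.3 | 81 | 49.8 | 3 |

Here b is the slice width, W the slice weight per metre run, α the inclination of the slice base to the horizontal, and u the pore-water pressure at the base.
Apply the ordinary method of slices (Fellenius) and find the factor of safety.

Ordinary method of slices: FS = Σ[c'·Δl_i + (W_i cosα_i − u_i·Δl_i)·tanφ'] / Σ W_i sinα_i, with Δl_i = b_i / cosα_i.
Slice 1: Δl = 3.0/cos9.1° = 3.038 m; N'_1 = 60·cos9.1° − 10·3.038 = 28.9; c'Δl = 30.08; W sinα = 9.5
Slice 2: Δl = 1.6/cos29.1° = 1.831 m; N'_2 = 61·cos29.1° − 9·1.831 = 36.8; c'Δl = 18.13; W sinα = 29.7
Slice 3: Δl = 2.3/cos49.8° = 3.563 m; N'_3 = 81·cos49.8° − 3·3.563 = 41.6; c'Δl = 35.28; W sinα = 61.9
Σc'Δl = 83.5 kN/m; ΣN' = 107.3 kN/m; ΣW sinα = 101.0 kN/m
Resisting = 83.5 + 107.3·tan33.7° = 83.5 + 71.5 = 155.0 kN/m
FS = 155.0 / 101.0 = 1.535

FS = 1.53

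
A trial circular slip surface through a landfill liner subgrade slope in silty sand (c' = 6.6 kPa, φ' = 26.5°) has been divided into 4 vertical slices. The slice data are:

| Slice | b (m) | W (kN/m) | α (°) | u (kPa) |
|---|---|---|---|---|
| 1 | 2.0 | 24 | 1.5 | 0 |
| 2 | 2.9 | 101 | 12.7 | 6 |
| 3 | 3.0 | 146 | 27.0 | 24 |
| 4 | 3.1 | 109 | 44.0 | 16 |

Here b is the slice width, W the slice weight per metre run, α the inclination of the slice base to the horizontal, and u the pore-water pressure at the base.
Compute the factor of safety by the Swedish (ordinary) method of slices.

FS = 1.00

Ordinary method of slices: FS = Σ[c'·Δl_i + (W_i cosα_i − u_i·Δl_i)·tanφ'] / Σ W_i sinα_i, with Δl_i = b_i / cosα_i.
Slice 1: Δl = 2.0/cos1.5° = 2.001 m; N'_1 = 24·cos1.5° − 0·2.001 = 24.0; c'Δl = 13.20; W sinα = 0.6
Slice 2: Δl = 2.9/cos12.7° = 2.973 m; N'_2 = 101·cos12.7° − 6·2.973 = 80.7; c'Δl = 19.62; W sinα = 22.2
Slice 3: Δl = 3.0/cos27.0° = 3.367 m; N'_3 = 146·cos27.0° − 24·3.367 = 49.3; c'Δl = 22.22; W sinα = 66.3
Slice 4: Δl = 3.1/cos44.0° = 4.310 m; N'_4 = 109·cos44.0° − 16·4.310 = 9.5; c'Δl = 28.44; W sinα = 75.7
Σc'Δl = 83.5 kN/m; ΣN' = 163.4 kN/m; ΣW sinα = 164.8 kN/m
Resisting = 83.5 + 163.4·tan26.5° = 83.5 + 81.5 = 165.0 kN/m
FS = 165.0 / 164.8 = 1.001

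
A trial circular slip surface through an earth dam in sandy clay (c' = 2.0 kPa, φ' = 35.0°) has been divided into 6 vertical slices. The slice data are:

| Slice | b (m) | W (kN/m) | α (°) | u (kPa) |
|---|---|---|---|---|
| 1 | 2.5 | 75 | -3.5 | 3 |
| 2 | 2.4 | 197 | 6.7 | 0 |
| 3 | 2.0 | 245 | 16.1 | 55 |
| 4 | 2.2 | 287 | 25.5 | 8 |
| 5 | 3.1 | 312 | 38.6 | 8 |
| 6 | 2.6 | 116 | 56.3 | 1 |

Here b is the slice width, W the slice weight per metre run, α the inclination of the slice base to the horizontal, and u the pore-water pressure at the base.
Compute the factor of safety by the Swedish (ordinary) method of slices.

FS = 1.32

Ordinary method of slices: FS = Σ[c'·Δl_i + (W_i cosα_i − u_i·Δl_i)·tanφ'] / Σ W_i sinα_i, with Δl_i = b_i / cosα_i.
Slice 1: Δl = 2.5/cos(-3.5°) = 2.505 m; N'_1 = 75·cos(-3.5°) − 3·2.505 = 67.3; c'Δl = 5.01; W sinα = -4.6
Slice 2: Δl = 2.4/cos6.7° = 2.417 m; N'_2 = 197·cos6.7° − 0·2.417 = 195.7; c'Δl = 4.83; W sinα = 23.0
Slice 3: Δl = 2.0/cos16.1° = 2.082 m; N'_3 = 245·cos16.1° − 55·2.082 = 120.9; c'Δl = 4.16; W sinα = 67.9
Slice 4: Δl = 2.2/cos25.5° = 2.437 m; N'_4 = 287·cos25.5° − 8·2.437 = 239.5; c'Δl = 4.87; W sinα = 123.6
Slice 5: Δl = 3.1/cos38.6° = 3.967 m; N'_5 = 312·cos38.6° − 8·3.967 = 212.1; c'Δl = 7.93; W sinα = 194.7
Slice 6: Δl = 2.6/cos56.3° = 4.686 m; N'_6 = 116·cos56.3° − 1·4.686 = 59.7; c'Δl = 9.37; W sinα = 96.5
Σc'Δl = 36.2 kN/m; ΣN' = 895.2 kN/m; ΣW sinα = 501.1 kN/m
Resisting = 36.2 + 895.2·tan35.0° = 36.2 + 626.8 = 663.0 kN/m
FS = 663.0 / 501.1 = 1.323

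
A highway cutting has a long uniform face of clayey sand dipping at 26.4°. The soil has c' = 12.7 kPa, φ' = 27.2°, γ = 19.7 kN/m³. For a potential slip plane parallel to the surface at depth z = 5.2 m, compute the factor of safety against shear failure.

For an infinite slope with a slip plane parallel to the surface (no pore pressure): FS = [c' + γz cos²β tanφ'] / [γz sinβ cosβ].
γz = 19.7·5.2 = 102.44 kN/m²
Numerator = 12.7 + 102.44·cos²26.4°·tan27.2° = 12.7 + 102.44·0.8023·0.5139 = 54.939 kPa
Denominator = 102.44·sin26.4°·cos26.4° = 102.44·0.4446·0.8957 = 40.798 kPa
FS = 54.939 / 40.798 = 1.347

FS = 1.35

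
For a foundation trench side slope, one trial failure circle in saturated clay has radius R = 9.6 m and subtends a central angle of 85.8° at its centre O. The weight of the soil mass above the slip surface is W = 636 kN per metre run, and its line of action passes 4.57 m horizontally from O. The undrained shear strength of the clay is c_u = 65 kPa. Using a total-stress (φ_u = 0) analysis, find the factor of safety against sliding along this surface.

FS = 3.09

Taking moments about the centre O, the resisting moment is provided by the undrained shear strength acting along the arc:
Arc length L_a = R·θ = 9.6·(85.8°·π/180) = 9.6·1.4975 = 14.38 m
M_R = c_u·L_a·R = 65·14.38·9.6 = 8970.6 kN·m/m
M_D = W·d = 636·4.57 = 2906.5 kN·m/m
FS = M_R / M_D = 8970.6 / 2906.5 = 3.086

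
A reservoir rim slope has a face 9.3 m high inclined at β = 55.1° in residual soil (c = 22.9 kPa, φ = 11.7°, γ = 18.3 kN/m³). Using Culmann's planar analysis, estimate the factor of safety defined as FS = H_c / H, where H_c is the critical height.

H_c = (4c/γ) · sinβ cosφ / [1 − cos(β − φ)]
    = (4·22.9/18.3) · sin55.1°·cos11.7° / [1 − cos43.4°]
    = 5.005 · 0.8031 / 0.2734 = 14.70 m
FS = H_c / H = 14.70 / 9.3 = 1.581

FS = 1.58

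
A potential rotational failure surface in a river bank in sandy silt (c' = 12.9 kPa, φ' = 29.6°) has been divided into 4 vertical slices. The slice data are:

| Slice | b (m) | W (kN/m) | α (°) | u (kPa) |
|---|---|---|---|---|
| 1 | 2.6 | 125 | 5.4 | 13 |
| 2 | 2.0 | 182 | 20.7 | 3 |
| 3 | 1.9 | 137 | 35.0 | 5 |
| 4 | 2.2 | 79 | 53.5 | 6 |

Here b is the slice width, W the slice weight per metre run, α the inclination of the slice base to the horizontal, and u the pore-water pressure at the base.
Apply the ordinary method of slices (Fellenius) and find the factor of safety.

Ordinary method of slices: FS = Σ[c'·Δl_i + (W_i cosα_i − u_i·Δl_i)·tanφ'] / Σ W_i sinα_i, with Δl_i = b_i / cosα_i.
Slice 1: Δl = 2.6/cos5.4° = 2.612 m; N'_1 = 125·cos5.4° − 13·2.612 = 90.5; c'Δl = 33.69; W sinα = 11.8
Slice 2: Δl = 2.0/cos20.7° = 2.138 m; N'_2 = 182·cos20.7° − 3·2.138 = 163.8; c'Δl = 27.58; W sinα = 64.3
Slice 3: Δl = 1.9/cos35.0° = 2.319 m; N'_3 = 137·cos35.0° − 5·2.319 = 100.6; c'Δl = 29.92; W sinα = 78.6
Slice 4: Δl = 2.2/cos53.5° = 3.699 m; N'_4 = 79·cos53.5° − 6·3.699 = 24.8; c'Δl = 47.71; W sinα = 63.5
Σc'Δl = 138.9 kN/m; ΣN' = 379.8 kN/m; ΣW sinα = 218.2 kN/m
Resisting = 138.9 + 379.8·tan29.6° = 138.9 + 215.7 = 354.6 kN/m
FS = 354.6 / 218.2 = 1.625

FS = 1.63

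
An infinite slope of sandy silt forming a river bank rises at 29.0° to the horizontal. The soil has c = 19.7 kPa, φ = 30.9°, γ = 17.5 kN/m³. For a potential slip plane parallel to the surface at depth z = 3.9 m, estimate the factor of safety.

FS = 1.76

For an infinite slope with a slip plane parallel to the surface (no pore pressure): FS = [c + γz cos²β tanφ] / [γz sinβ cosβ].
γz = 17.5·3.9 = 68.25 kN/m²
Numerator = 19.7 + 68.25·cos²29.0°·tan30.9° = 19.7 + 68.25·0.7650·0.5985 = 50.946 kPa
Denominator = 68.25·sin29.0°·cos29.0° = 68.25·0.4848·0.8746 = 28.940 kPa
FS = 50.946 / 28.940 = 1.760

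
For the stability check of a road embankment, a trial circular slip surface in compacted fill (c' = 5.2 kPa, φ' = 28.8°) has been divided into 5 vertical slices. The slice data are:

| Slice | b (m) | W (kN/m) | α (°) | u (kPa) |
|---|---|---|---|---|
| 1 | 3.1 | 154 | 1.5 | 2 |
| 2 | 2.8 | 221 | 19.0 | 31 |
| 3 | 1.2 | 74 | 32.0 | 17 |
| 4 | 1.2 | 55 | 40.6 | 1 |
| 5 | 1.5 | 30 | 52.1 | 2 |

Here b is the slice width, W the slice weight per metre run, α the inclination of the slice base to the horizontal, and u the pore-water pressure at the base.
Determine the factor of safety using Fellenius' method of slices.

Ordinary method of slices: FS = Σ[c'·Δl_i + (W_i cosα_i − u_i·Δl_i)·tanφ'] / Σ W_i sinα_i, with Δl_i = b_i / cosα_i.
Slice 1: Δl = 3.1/cos1.5° = 3.101 m; N'_1 = 154·cos1.5° − 2·3.101 = 147.7; c'Δl = 16.13; W sinα = 4.0
Slice 2: Δl = 2.8/cos19.0° = 2.961 m; N'_2 = 221·cos19.0° − 31·2.961 = 117.2; c'Δl = 15.40; W sinα = 72.0
Slice 3: Δl = 1.2/cos32.0° = 1.415 m; N'_3 = 74·cos32.0° − 17·1.415 = 38.7; c'Δl = 7.36; W sinα = 39.2
Slice 4: Δl = 1.2/cos40.6° = 1.580 m; N'_4 = 55·cos40.6° − 1·1.580 = 40.2; c'Δl = 8.22; W sinα = 35.8
Slice 5: Δl = 1.5/cos52.1° = 2.442 m; N'_5 = 30·cos52.1° − 2·2.442 = 13.5; c'Δl = 12.70; W sinα = 23.7
Σc'Δl = 59.8 kN/m; ΣN' = 357.3 kN/m; ΣW sinα = 174.7 kN/m
Resisting = 59.8 + 357.3·tan28.8° = 59.8 + 196.4 = 256.2 kN/m
FS = 256.2 / 174.7 = 1.467

FS = 1.47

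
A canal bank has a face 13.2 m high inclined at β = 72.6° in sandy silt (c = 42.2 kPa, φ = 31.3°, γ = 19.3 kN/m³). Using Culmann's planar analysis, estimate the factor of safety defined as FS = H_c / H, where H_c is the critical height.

FS = 2.17

H_c = (4c/γ) · sinβ cosφ / [1 − cos(β − φ)]
    = (4·42.2/19.3) · sin72.6°·cos31.3° / [1 − cos41.3°]
    = 8.746 · 0.8154 / 0.2487 = 28.67 m
FS = H_c / H = 28.67 / 13.2 = 2.172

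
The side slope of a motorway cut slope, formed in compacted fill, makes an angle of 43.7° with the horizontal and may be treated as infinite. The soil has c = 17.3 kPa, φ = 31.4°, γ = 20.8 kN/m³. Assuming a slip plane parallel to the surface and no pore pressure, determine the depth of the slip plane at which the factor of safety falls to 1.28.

Setting FS = 1.28 in FS = [c + γz cos²β tanφ] / [γz sinβ cosβ] and solving for z:
z = c / [γ cosβ (FS·sinβ − cosβ·tanφ)]
  = 17.3 / [20.8·cos43.7°·(1.28·sin43.7° − cos43.7°·tan31.4°)]
  = 17.3 / [20.8·0.7230·(1.28·0.6909 − 0.7230·0.6104)]
  = 17.3 / 6.6621 = 2.597 m

z = 2.60 m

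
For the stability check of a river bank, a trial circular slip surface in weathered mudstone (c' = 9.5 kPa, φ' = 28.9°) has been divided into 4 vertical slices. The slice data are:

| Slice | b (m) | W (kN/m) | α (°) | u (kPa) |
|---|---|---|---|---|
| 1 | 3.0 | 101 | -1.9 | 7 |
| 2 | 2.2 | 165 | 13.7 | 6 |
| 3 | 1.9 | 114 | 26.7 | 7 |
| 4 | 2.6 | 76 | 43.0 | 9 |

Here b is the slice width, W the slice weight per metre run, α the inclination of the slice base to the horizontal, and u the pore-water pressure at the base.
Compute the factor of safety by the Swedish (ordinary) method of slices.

Ordinary method of slices: FS = Σ[c'·Δl_i + (W_i cosα_i − u_i·Δl_i)·tanφ'] / Σ W_i sinα_i, with Δl_i = b_i / cosα_i.
Slice 1: Δl = 3.0/cos(-1.9°) = 3.002 m; N'_1 = 101·cos(-1.9°) − 7·3.002 = 79.9; c'Δl = 28.52; W sinα = -3.3
Slice 2: Δl = 2.2/cos13.7° = 2.264 m; N'_2 = 165·cos13.7° − 6·2.264 = 146.7; c'Δl = 21.51; W sinα = 39.1
Slice 3: Δl = 1.9/cos26.7° = 2.127 m; N'_3 = 114·cos26.7° − 7·2.127 = 87.0; c'Δl = 20.20; W sinα = 51.2
Slice 4: Δl = 2.6/cos43.0° = 3.555 m; N'_4 = 76·cos43.0° − 9·3.555 = 23.6; c'Δl = 33.77; W sinα = 51.8
Σc'Δl = 104.0 kN/m; ΣN' = 337.2 kN/m; ΣW sinα = 138.8 kN/m
Resisting = 104.0 + 337.2·tan28.9° = 104.0 + 186.1 = 290.1 kN/m
FS = 290.1 / 138.8 = 2.091

FS = 2.09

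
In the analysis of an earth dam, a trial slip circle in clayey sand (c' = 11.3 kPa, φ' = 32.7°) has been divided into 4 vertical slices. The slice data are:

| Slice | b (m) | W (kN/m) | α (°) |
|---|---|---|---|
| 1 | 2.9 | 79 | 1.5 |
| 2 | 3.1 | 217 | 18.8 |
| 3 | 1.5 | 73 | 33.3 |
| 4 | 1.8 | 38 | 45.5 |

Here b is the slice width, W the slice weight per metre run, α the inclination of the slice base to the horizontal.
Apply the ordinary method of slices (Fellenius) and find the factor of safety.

Ordinary method of slices: FS = Σ[c'·Δl_i + (W_i cosα_i)·tanφ'] / Σ W_i sinα_i, with Δl_i = b_i / cosα_i.
Slice 1: Δl = 2.9/cos1.5° = 2.901 m; N'_1 = 79·cos1.5° = 79.0; c'Δl = 32.78; W sinα = 2.1
Slice 2: Δl = 3.1/cos18.8° = 3.275 m; N'_2 = 217·cos18.8° = 205.4; c'Δl = 37.00; W sinα = 69.9
Slice 3: Δl = 1.5/cos33.3° = 1.795 m; N'_3 = 73·cos33.3° = 61.0; c'Δl = 20.28; W sinα = 40.1
Slice 4: Δl = 1.8/cos45.5° = 2.568 m; N'_4 = 38·cos45.5° = 26.6; c'Δl = 29.02; W sinα = 27.1
Σc'Δl = 119.1 kN/m; ΣN' = 372.0 kN/m; ΣW sinα = 139.2 kN/m
Resisting = 119.1 + 372.0·tan32.7° = 119.1 + 238.8 = 357.9 kN/m
FS = 357.9 / 139.2 = 2.572

FS = 2.57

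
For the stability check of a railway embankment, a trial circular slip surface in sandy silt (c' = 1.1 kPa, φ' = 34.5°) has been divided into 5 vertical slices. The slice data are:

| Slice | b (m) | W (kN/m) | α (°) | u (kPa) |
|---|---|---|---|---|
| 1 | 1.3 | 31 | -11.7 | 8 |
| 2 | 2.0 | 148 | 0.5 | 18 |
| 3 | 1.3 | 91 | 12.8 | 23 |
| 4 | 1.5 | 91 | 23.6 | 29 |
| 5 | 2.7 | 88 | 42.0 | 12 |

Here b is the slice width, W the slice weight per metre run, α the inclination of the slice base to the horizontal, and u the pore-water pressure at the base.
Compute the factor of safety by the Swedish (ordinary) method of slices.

FS = 1.64

Ordinary method of slices: FS = Σ[c'·Δl_i + (W_i cosα_i − u_i·Δl_i)·tanφ'] / Σ W_i sinα_i, with Δl_i = b_i / cosα_i.
Slice 1: Δl = 1.3/cos(-11.7°) = 1.328 m; N'_1 = 31·cos(-11.7°) − 8·1.328 = 19.7; c'Δl = 1.46; W sinα = -6.3
Slice 2: Δl = 2.0/cos0.5° = 2.000 m; N'_2 = 148·cos0.5° − 18·2.000 = 112.0; c'Δl = 2.20; W sinα = 1.3
Slice 3: Δl = 1.3/cos12.8° = 1.333 m; N'_3 = 91·cos12.8° − 23·1.333 = 58.1; c'Δl = 1.47; W sinα = 20.2
Slice 4: Δl = 1.5/cos23.6° = 1.637 m; N'_4 = 91·cos23.6° − 29·1.637 = 35.9; c'Δl = 1.80; W sinα = 36.4
Slice 5: Δl = 2.7/cos42.0° = 3.633 m; N'_5 = 88·cos42.0° − 12·3.633 = 21.8; c'Δl = 4.00; W sinα = 58.9
Σc'Δl = 10.9 kN/m; ΣN' = 247.5 kN/m; ΣW sinα = 110.5 kN/m
Resisting = 10.9 + 247.5·tan34.5° = 10.9 + 170.1 = 181.0 kN/m
FS = 181.0 / 110.5 = 1.639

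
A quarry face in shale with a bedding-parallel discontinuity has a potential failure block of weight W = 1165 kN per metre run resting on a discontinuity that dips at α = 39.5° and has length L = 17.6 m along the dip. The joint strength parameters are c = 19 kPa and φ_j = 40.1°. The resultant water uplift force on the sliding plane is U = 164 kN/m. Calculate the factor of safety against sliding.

FS = 1.29

Resolving the block weight along and normal to the plane and applying the Mohr–Coulomb strength on the joint:
N' = W cosα − U = 1165·cos39.5° − 164 = 734.9 kN/m
Driving force T = W sinα = 1165·sin39.5° = 741.0 kN/m
Resisting force R = c·L + N'·tanφ_j = 19·17.6 + 734.9·tan40.1° = 334.4 + 618.9 = 953.3 kN/m
FS = R / T = 953.3 / 741.0 = 1.286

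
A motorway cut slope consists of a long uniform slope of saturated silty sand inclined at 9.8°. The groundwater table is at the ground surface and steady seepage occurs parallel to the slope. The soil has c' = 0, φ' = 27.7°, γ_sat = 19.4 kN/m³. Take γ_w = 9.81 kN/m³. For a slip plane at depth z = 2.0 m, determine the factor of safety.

FS = 1.50

With seepage parallel to the slope and the water table at the surface, the effective normal stress on the slip plane uses the buoyant unit weight γ' = γ_sat − γ_w while the driving shear stress uses γ_sat:
FS = [c' + γ' z cos²β tanφ'] / [γ_sat z sinβ cosβ]
(For c' = 0 this reduces to FS = (γ'/γ_sat)·tanφ'/tanβ.)
γ' = 19.4 − 9.81 = 9.59 kN/m³
Numerator = 0.0 + 9.59·2.0·cos²9.8°·tan27.7° = 0.0 + 9.59·2.0·0.9710·0.5250 = 9.778 kPa
Denominator = 19.4·2.0·sin9.8°·cos9.8° = 19.4·2.0·0.1702·0.9854 = 6.508 kPa
FS = 9.778 / 6.508 = 1.503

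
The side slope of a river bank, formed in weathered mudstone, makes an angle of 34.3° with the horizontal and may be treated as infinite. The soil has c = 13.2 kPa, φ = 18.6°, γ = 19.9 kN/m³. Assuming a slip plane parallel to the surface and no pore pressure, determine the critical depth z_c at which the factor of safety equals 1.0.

Setting FS = 1.00 in FS = [c + γz cos²β tanφ] / [γz sinβ cosβ] and solving for z:
z = c / [γ cosβ (FS·sinβ − cosβ·tanφ)]
  = 13.2 / [19.9·cos34.3°·(1.00·sin34.3° − cos34.3°·tan18.6°)]
  = 13.2 / [19.9·0.8261·(1.00·0.5635 − 0.8261·0.3365)]
  = 13.2 / 4.6937 = 2.812 m

z_c = 2.81 m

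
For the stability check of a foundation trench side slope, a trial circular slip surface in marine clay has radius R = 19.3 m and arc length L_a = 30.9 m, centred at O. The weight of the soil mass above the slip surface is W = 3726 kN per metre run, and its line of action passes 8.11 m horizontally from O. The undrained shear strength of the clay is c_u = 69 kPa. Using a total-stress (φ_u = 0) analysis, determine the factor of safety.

FS = 1.36

Taking moments about the centre O, the resisting moment is provided by the undrained shear strength acting along the arc:
M_R = c_u·L_a·R = 69·30.90·19.3 = 41149.5 kN·m/m
M_D = W·d = 3726·8.11 = 30217.9 kN·m/m
FS = M_R / M_D = 41149.5 / 30217.9 = 1.362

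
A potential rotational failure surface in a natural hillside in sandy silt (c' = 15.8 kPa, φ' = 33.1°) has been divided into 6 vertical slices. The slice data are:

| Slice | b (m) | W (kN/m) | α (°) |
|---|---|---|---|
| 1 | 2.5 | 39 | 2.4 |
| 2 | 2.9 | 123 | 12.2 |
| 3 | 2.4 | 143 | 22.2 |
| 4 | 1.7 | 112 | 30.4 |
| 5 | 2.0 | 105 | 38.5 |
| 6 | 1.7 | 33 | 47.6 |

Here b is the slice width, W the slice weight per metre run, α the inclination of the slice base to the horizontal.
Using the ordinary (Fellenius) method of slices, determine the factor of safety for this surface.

FS = 2.45

Ordinary method of slices: FS = Σ[c'·Δl_i + (W_i cosα_i)·tanφ'] / Σ W_i sinα_i, with Δl_i = b_i / cosα_i.
Slice 1: Δl = 2.5/cos2.4° = 2.502 m; N'_1 = 39·cos2.4° = 39.0; c'Δl = 39.53; W sinα = 1.6
Slice 2: Δl = 2.9/cos12.2° = 2.967 m; N'_2 = 123·cos12.2° = 120.2; c'Δl = 46.88; W sinα = 26.0
Slice 3: Δl = 2.4/cos22.2° = 2.592 m; N'_3 = 143·cos22.2° = 132.4; c'Δl = 40.96; W sinα = 54.0
Slice 4: Δl = 1.7/cos30.4° = 1.971 m; N'_4 = 112·cos30.4° = 96.6; c'Δl = 31.14; W sinα = 56.7
Slice 5: Δl = 2.0/cos38.5° = 2.556 m; N'_5 = 105·cos38.5° = 82.2; c'Δl = 40.38; W sinα = 65.4
Slice 6: Δl = 1.7/cos47.6° = 2.521 m; N'_6 = 33·cos47.6° = 22.3; c'Δl = 39.83; W sinα = 24.4
Σc'Δl = 238.7 kN/m; ΣN' = 492.6 kN/m; ΣW sinα = 228.1 kN/m
Resisting = 238.7 + 492.6·tan33.1° = 238.7 + 321.1 = 559.9 kN/m
FS = 559.9 / 228.1 = 2.455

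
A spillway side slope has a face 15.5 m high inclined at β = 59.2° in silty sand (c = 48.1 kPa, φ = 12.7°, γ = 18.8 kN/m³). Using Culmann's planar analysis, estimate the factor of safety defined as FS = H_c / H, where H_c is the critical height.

H_c = (4c/γ) · sinβ cosφ / [1 − cos(β − φ)]
    = (4·48.1/18.8) · sin59.2°·cos12.7° / [1 − cos46.5°]
    = 10.234 · 0.8379 / 0.3116 = 27.52 m
FS = H_c / H = 27.52 / 15.5 = 1.775

FS = 1.78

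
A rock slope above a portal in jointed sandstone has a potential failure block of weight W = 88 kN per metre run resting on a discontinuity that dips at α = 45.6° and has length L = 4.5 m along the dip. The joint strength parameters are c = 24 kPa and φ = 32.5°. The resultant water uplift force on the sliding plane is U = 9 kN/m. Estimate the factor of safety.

Resolving the block weight along and normal to the plane and applying the Mohr–Coulomb strength on the joint:
N' = W cosα − U = 88·cos45.6° − 9 = 52.6 kN/m
Driving force T = W sinα = 88·sin45.6° = 62.9 kN/m
Resisting force R = c·L + N'·tanφ = 24·4.5 + 52.6·tan32.5° = 108.0 + 33.5 = 141.5 kN/m
FS = R / T = 141.5 / 62.9 = 2.250

FS = 2.25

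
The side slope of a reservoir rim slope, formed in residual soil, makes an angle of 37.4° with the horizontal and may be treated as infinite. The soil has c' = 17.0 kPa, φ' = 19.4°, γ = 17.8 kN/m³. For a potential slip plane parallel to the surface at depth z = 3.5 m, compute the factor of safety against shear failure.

For an infinite slope with a slip plane parallel to the surface (no pore pressure): FS = [c' + γz cos²β tanφ'] / [γz sinβ cosβ].
γz = 17.8·3.5 = 62.30 kN/m²
Numerator = 17.0 + 62.30·cos²37.4°·tan19.4° = 17.0 + 62.30·0.6311·0.3522 = 30.846 kPa
Denominator = 62.30·sin37.4°·cos37.4° = 62.30·0.6074·0.7944 = 30.060 kPa
FS = 30.846 / 30.060 = 1.026

FS = 1.03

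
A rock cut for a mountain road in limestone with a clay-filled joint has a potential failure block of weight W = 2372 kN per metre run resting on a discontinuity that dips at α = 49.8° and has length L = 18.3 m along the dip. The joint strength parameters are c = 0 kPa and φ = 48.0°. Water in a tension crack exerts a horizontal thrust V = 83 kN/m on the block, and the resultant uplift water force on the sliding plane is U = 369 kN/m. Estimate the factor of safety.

Resolving the block weight along and normal to the plane and applying the Mohr–Coulomb strength on the joint:
N' = W cosα − U − V sinα = 2372·cos49.8° − 369 − 83·sin49.8° = 1098.6 kN/m
Driving force T = W sinα + V cosα = 2372·sin49.8° + 83·cos49.8° = 1865.3 kN/m
Resisting force R = c·L + N'·tanφ = 0·18.3 + 1098.6·tan48.0° = 0.0 + 1220.2 = 1220.2 kN/m
FS = R / T = 1220.2 / 1865.3 = 0.654

FS = 0.65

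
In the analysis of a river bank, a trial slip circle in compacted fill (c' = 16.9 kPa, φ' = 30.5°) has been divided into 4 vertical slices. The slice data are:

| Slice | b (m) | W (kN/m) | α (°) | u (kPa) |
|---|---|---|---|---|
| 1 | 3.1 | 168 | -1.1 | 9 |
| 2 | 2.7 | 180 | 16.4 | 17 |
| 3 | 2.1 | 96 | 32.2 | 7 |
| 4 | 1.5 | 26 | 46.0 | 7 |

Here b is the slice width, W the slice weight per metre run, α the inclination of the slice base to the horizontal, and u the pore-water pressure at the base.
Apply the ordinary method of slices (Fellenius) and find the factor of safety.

Ordinary method of slices: FS = Σ[c'·Δl_i + (W_i cosα_i − u_i·Δl_i)·tanφ'] / Σ W_i sinα_i, with Δl_i = b_i / cosα_i.
Slice 1: Δl = 3.1/cos(-1.1°) = 3.101 m; N'_1 = 168·cos(-1.1°) − 9·3.101 = 140.1; c'Δl = 52.40; W sinα = -3.2
Slice 2: Δl = 2.7/cos16.4° = 2.815 m; N'_2 = 180·cos16.4° − 17·2.815 = 124.8; c'Δl = 47.57; W sinα = 50.8
Slice 3: Δl = 2.1/cos32.2° = 2.482 m; N'_3 = 96·cos32.2° − 7·2.482 = 63.9; c'Δl = 41.94; W sinα = 51.2
Slice 4: Δl = 1.5/cos46.0° = 2.159 m; N'_4 = 26·cos46.0° − 7·2.159 = 2.9; c'Δl = 36.49; W sinα = 18.7
Σc'Δl = 178.4 kN/m; ΣN' = 331.7 kN/m; ΣW sinα = 117.5 kN/m
Resisting = 178.4 + 331.7·tan30.5° = 178.4 + 195.4 = 373.8 kN/m
FS = 373.8 / 117.5 = 3.182

FS = 3.18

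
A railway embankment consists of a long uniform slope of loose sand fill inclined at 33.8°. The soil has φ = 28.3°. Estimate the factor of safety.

FS = 0.80

For a dry cohesionless infinite slope the factor of safety is FS = tanφ / tanβ.
FS = tan28.3° / tan33.8° = 0.5384 / 0.6694 = 0.804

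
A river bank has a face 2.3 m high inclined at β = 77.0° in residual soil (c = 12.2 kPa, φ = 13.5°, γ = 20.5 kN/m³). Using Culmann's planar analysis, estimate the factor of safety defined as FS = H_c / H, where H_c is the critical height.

H_c = (4c/γ) · sinβ cosφ / [1 − cos(β − φ)]
    = (4·12.2/20.5) · sin77.0°·cos13.5° / [1 − cos63.5°]
    = 2.380 · 0.9474 / 0.5538 = 4.07 m
FS = H_c / H = 4.07 / 2.3 = 1.771

FS = 1.77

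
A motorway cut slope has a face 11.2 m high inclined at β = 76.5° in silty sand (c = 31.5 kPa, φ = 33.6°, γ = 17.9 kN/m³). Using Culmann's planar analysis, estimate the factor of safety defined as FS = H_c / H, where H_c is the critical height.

FS = 1.90

H_c = (4c/γ) · sinβ cosφ / [1 − cos(β − φ)]
    = (4·31.5/17.9) · sin76.5°·cos33.6° / [1 − cos42.9°]
    = 7.039 · 0.8099 / 0.2675 = 21.32 m
FS = H_c / H = 21.32 / 11.2 = 1.903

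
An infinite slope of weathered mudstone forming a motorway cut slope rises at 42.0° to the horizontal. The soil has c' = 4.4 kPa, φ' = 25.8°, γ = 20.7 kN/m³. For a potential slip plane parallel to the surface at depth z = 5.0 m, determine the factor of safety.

FS = 0.62

For an infinite slope with a slip plane parallel to the surface (no pore pressure): FS = [c' + γz cos²β tanφ'] / [γz sinβ cosβ].
γz = 20.7·5.0 = 103.50 kN/m²
Numerator = 4.4 + 103.50·cos²42.0°·tan25.8° = 4.4 + 103.50·0.5523·0.4834 = 32.032 kPa
Denominator = 103.50·sin42.0°·cos42.0° = 103.50·0.6691·0.7431 = 51.467 kPa
FS = 32.032 / 51.467 = 0.622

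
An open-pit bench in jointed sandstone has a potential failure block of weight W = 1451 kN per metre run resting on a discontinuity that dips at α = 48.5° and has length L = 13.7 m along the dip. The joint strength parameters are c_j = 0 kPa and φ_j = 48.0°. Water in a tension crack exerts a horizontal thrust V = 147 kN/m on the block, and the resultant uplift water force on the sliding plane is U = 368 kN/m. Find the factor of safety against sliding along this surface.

Resolving the block weight along and normal to the plane and applying the Mohr–Coulomb strength on the joint:
N' = W cosα − U − V sinα = 1451·cos48.5° − 368 − 147·sin48.5° = 483.4 kN/m
Driving force T = W sinα + V cosα = 1451·sin48.5° + 147·cos48.5° = 1184.1 kN/m
Resisting force R = c_j·L + N'·tanφ_j = 0·13.7 + 483.4·tan48.0° = 0.0 + 536.8 = 536.8 kN/m
FS = R / T = 536.8 / 1184.1 = 0.453

FS = 0.45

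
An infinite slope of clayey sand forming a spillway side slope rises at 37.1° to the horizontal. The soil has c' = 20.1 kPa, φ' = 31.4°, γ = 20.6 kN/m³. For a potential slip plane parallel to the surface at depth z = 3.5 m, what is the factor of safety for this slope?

For an infinite slope with a slip plane parallel to the surface (no pore pressure): FS = [c' + γz cos²β tanφ'] / [γz sinβ cosβ].
γz = 20.6·3.5 = 72.10 kN/m²
Numerator = 20.1 + 72.10·cos²37.1°·tan31.4° = 20.1 + 72.10·0.6361·0.6104 = 48.097 kPa
Denominator = 72.10·sin37.1°·cos37.1° = 72.10·0.6032·0.7976 = 34.688 kPa
FS = 48.097 / 34.688 = 1.387

FS = 1.39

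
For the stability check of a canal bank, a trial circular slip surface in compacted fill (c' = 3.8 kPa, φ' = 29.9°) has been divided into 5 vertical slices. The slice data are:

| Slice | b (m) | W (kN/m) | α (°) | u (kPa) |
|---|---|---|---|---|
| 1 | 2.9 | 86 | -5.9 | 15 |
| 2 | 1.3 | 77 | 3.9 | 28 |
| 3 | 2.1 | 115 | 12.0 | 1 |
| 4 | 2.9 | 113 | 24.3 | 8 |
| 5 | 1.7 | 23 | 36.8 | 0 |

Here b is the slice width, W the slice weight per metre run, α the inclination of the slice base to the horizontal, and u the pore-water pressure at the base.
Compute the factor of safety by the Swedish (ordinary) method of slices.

FS = 2.61

Ordinary method of slices: FS = Σ[c'·Δl_i + (W_i cosα_i − u_i·Δl_i)·tanφ'] / Σ W_i sinα_i, with Δl_i = b_i / cosα_i.
Slice 1: Δl = 2.9/cos(-5.9°) = 2.915 m; N'_1 = 86·cos(-5.9°) − 15·2.915 = 41.8; c'Δl = 11.08; W sinα = -8.8
Slice 2: Δl = 1.3/cos3.9° = 1.303 m; N'_2 = 77·cos3.9° − 28·1.303 = 40.3; c'Δl = 4.95; W sinα = 5.2
Slice 3: Δl = 2.1/cos12.0° = 2.147 m; N'_3 = 115·cos12.0° − 1·2.147 = 110.3; c'Δl = 8.16; W sinα = 23.9
Slice 4: Δl = 2.9/cos24.3° = 3.182 m; N'_4 = 113·cos24.3° − 8·3.182 = 77.5; c'Δl = 12.09; W sinα = 46.5
Slice 5: Δl = 1.7/cos36.8° = 2.123 m; N'_5 = 23·cos36.8° − 0·2.123 = 18.4; c'Δl = 8.07; W sinα = 13.8
Σc'Δl = 44.3 kN/m; ΣN' = 288.4 kN/m; ΣW sinα = 80.6 kN/m
Resisting = 44.3 + 288.4·tan29.9° = 44.3 + 165.9 = 210.2 kN/m
FS = 210.2 / 80.6 = 2.609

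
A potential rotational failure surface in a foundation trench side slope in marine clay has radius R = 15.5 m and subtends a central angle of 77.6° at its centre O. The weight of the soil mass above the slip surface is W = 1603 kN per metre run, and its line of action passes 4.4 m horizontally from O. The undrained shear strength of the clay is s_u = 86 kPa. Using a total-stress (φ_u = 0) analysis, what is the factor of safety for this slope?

FS = 3.97

Taking moments about the centre O, the resisting moment is provided by the undrained shear strength acting along the arc:
Arc length L_a = R·θ = 15.5·(77.6°·π/180) = 15.5·1.3544 = 20.99 m
M_R = s_u·L_a·R = 86·20.99·15.5 = 27983.4 kN·m/m
M_D = W·d = 1603·4.4 = 7053.2 kN·m/m
FS = M_R / M_D = 27983.4 / 7053.2 = 3.967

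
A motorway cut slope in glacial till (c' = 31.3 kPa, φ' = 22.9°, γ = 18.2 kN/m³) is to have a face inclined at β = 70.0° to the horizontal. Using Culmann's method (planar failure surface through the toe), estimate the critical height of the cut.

H_c = 18.65 m

Culmann's analysis gives the critical failure plane at α_cr = (β + φ')/2 = (70.0 + 22.9)/2 = 46.5°, and the critical height
H_c = (4c'/γ) · sinβ cosφ' / [1 − cos(β − φ')]
    = (4·31.3/18.2) · sin70.0°·cos22.9° / [1 − cos(47.1°)]
    = 6.879 · 0.9397·0.9212 / [1 − 0.6807]
    = 6.879 · 0.8656 / 0.3193
    = 18.65 m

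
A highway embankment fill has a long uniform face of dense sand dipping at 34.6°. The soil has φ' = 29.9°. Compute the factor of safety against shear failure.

FS = 0.83

For a dry cohesionless infinite slope the factor of safety is FS = tanφ' / tanβ.
FS = tan29.9° / tan34.6° = 0.5750 / 0.6899 = 0.834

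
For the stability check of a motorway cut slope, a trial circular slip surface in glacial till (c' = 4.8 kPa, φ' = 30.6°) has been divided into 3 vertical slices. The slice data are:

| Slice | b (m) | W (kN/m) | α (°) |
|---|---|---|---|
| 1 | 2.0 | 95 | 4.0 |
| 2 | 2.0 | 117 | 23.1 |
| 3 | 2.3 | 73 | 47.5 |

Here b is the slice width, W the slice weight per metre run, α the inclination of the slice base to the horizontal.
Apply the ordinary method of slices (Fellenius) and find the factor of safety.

Ordinary method of slices: FS = Σ[c'·Δl_i + (W_i cosα_i)·tanφ'] / Σ W_i sinα_i, with Δl_i = b_i / cosα_i.
Slice 1: Δl = 2.0/cos4.0° = 2.005 m; N'_1 = 95·cos4.0° = 94.8; c'Δl = 9.62; W sinα = 6.6
Slice 2: Δl = 2.0/cos23.1° = 2.174 m; N'_2 = 117·cos23.1° = 107.6; c'Δl = 10.44; W sinα = 45.9
Slice 3: Δl = 2.3/cos47.5° = 3.404 m; N'_3 = 73·cos47.5° = 49.3; c'Δl = 16.34; W sinα = 53.8
Σc'Δl = 36.4 kN/m; ΣN' = 251.7 kN/m; ΣW sinα = 106.4 kN/m
Resisting = 36.4 + 251.7·tan30.6° = 36.4 + 148.9 = 185.3 kN/m
FS = 185.3 / 106.4 = 1.742

FS = 1.74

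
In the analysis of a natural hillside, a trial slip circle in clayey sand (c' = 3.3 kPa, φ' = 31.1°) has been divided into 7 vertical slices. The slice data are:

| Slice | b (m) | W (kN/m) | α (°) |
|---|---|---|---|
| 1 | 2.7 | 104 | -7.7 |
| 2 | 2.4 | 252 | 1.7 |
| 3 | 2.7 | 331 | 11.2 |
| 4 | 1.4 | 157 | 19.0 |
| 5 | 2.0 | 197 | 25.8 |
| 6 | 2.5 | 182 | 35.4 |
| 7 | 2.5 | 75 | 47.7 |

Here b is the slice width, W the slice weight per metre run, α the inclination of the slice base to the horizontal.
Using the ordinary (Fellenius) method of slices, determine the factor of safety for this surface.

Ordinary method of slices: FS = Σ[c'·Δl_i + (W_i cosα_i)·tanφ'] / Σ W_i sinα_i, with Δl_i = b_i / cosα_i.
Slice 1: Δl = 2.7/cos(-7.7°) = 2.725 m; N'_1 = 104·cos(-7.7°) = 103.1; c'Δl = 8.99; W sinα = -13.9
Slice 2: Δl = 2.4/cos1.7° = 2.401 m; N'_2 = 252·cos1.7° = 251.9; c'Δl = 7.92; W sinα = 7.5
Slice 3: Δl = 2.7/cos11.2° = 2.752 m; N'_3 = 331·cos11.2° = 324.7; c'Δl = 9.08; W sinα = 64.3
Slice 4: Δl = 1.4/cos19.0° = 1.481 m; N'_4 = 157·cos19.0° = 148.4; c'Δl = 4.89; W sinα = 51.1
Slice 5: Δl = 2.0/cos25.8° = 2.221 m; N'_5 = 197·cos25.8° = 177.4; c'Δl = 7.33; W sinα = 85.7
Slice 6: Δl = 2.5/cos35.4° = 3.067 m; N'_6 = 182·cos35.4° = 148.4; c'Δl = 10.12; W sinα = 105.4
Slice 7: Δl = 2.5/cos47.7° = 3.715 m; N'_7 = 75·cos47.7° = 50.5; c'Δl = 12.26; W sinα = 55.5
Σc'Δl = 60.6 kN/m; ΣN' = 1204.3 kN/m; ΣW sinα = 355.6 kN/m
Resisting = 60.6 + 1204.3·tan31.1° = 60.6 + 726.5 = 787.1 kN/m
FS = 787.1 / 355.6 = 2.213

FS = 2.21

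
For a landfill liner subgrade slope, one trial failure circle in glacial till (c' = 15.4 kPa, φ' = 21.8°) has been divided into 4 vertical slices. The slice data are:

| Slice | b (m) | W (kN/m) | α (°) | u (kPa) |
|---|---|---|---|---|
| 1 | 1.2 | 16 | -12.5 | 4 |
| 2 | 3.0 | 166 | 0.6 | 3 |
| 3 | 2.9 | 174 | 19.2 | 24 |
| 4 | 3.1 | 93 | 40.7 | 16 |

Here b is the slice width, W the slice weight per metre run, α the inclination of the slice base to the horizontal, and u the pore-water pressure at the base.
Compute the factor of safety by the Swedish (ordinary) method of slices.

Ordinary method of slices: FS = Σ[c'·Δl_i + (W_i cosα_i − u_i·Δl_i)·tanφ'] / Σ W_i sinα_i, with Δl_i = b_i / cosα_i.
Slice 1: Δl = 1.2/cos(-12.5°) = 1.229 m; N'_1 = 16·cos(-12.5°) − 4·1.229 = 10.7; c'Δl = 18.93; W sinα = -3.5
Slice 2: Δl = 3.0/cos0.6° = 3.000 m; N'_2 = 166·cos0.6° − 3·3.000 = 157.0; c'Δl = 46.20; W sinα = 1.7
Slice 3: Δl = 2.9/cos19.2° = 3.071 m; N'_3 = 174·cos19.2° − 24·3.071 = 90.6; c'Δl = 47.29; W sinα = 57.2
Slice 4: Δl = 3.1/cos40.7° = 4.089 m; N'_4 = 93·cos40.7° − 16·4.089 = 5.1; c'Δl = 62.97; W sinα = 60.6
Σc'Δl = 175.4 kN/m; ΣN' = 263.4 kN/m; ΣW sinα = 116.1 kN/m
Resisting = 175.4 + 263.4·tan21.8° = 175.4 + 105.4 = 280.7 kN/m
FS = 280.7 / 116.1 = 2.417

FS = 2.42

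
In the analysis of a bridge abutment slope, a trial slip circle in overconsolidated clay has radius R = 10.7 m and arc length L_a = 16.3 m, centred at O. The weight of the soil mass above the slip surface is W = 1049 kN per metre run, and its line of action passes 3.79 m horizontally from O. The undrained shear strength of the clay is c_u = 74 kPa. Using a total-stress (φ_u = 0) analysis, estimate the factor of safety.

Taking moments about the centre O, the resisting moment is provided by the undrained shear strength acting along the arc:
M_R = c_u·L_a·R = 74·16.30·10.7 = 12906.3 kN·m/m
M_D = W·d = 1049·3.79 = 3975.7 kN·m/m
FS = M_R / M_D = 12906.3 / 3975.7 = 3.246

FS = 3.25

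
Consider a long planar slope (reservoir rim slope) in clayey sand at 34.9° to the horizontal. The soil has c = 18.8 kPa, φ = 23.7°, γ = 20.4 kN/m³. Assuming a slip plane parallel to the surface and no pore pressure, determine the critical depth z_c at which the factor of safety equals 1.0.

z_c = 5.30 m

Setting FS = 1.00 in FS = [c + γz cos²β tanφ] / [γz sinβ cosβ] and solving for z:
z = c / [γ cosβ (FS·sinβ − cosβ·tanφ)]
  = 18.8 / [20.4·cos34.9°·(1.00·sin34.9° − cos34.9°·tan23.7°)]
  = 18.8 / [20.4·0.8202·(1.00·0.5721 − 0.8202·0.4390)]
  = 18.8 / 3.5491 = 5.297 m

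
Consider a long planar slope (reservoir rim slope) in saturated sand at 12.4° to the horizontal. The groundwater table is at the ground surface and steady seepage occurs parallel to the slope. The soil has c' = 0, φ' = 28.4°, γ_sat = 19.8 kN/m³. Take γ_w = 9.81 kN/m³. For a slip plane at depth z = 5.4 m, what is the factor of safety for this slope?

FS = 1.24

With seepage parallel to the slope and the water table at the surface, the effective normal stress on the slip plane uses the buoyant unit weight γ' = γ_sat − γ_w while the driving shear stress uses γ_sat:
FS = [c' + γ' z cos²β tanφ'] / [γ_sat z sinβ cosβ]
(For c' = 0 this reduces to FS = (γ'/γ_sat)·tanφ'/tanβ.)
γ' = 19.8 − 9.81 = 9.99 kN/m³
Numerator = 0.0 + 9.99·5.4·cos²12.4°·tan28.4° = 0.0 + 9.99·5.4·0.9539·0.5407 = 27.823 kPa
Denominator = 19.8·5.4·sin12.4°·cos12.4° = 19.8·5.4·0.2147·0.9767 = 22.424 kPa
FS = 27.823 / 22.424 = 1.241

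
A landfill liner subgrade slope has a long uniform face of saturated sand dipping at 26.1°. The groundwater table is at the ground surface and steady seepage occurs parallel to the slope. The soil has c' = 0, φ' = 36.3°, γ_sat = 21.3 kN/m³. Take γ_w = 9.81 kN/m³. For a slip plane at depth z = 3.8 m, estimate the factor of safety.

With seepage parallel to the slope and the water table at the surface, the effective normal stress on the slip plane uses the buoyant unit weight γ' = γ_sat − γ_w while the driving shear stress uses γ_sat:
FS = [c' + γ' z cos²β tanφ'] / [γ_sat z sinβ cosβ]
(For c' = 0 this reduces to FS = (γ'/γ_sat)·tanφ'/tanβ.)
γ' = 21.3 − 9.81 = 11.49 kN/m³
Numerator = 0.0 + 11.49·3.8·cos²26.1°·tan36.3° = 0.0 + 11.49·3.8·0.8065·0.7346 = 25.865 kPa
Denominator = 21.3·3.8·sin26.1°·cos26.1° = 21.3·3.8·0.4399·0.8980 = 31.978 kPa
FS = 25.865 / 31.978 = 0.809

FS = 0.81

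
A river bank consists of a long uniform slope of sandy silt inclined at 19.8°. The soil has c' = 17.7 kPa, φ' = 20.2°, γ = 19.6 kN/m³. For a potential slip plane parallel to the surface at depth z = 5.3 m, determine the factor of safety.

FS = 1.56

For an infinite slope with a slip plane parallel to the surface (no pore pressure): FS = [c' + γz cos²β tanφ'] / [γz sinβ cosβ].
γz = 19.6·5.3 = 103.88 kN/m²
Numerator = 17.7 + 103.88·cos²19.8°·tan20.2° = 17.7 + 103.88·0.8853·0.3679 = 51.535 kPa
Denominator = 103.88·sin19.8°·cos19.8° = 103.88·0.3387·0.9409 = 33.108 kPa
FS = 51.535 / 33.108 = 1.557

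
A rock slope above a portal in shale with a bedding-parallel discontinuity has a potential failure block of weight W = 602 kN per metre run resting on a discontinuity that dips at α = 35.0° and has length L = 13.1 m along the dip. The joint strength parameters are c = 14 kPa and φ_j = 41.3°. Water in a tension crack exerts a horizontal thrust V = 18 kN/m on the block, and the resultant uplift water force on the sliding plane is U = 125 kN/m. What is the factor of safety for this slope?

Resolving the block weight along and normal to the plane and applying the Mohr–Coulomb strength on the joint:
N' = W cosα − U − V sinα = 602·cos35.0° − 125 − 18·sin35.0° = 357.8 kN/m
Driving force T = W sinα + V cosα = 602·sin35.0° + 18·cos35.0° = 360.0 kN/m
Resisting force R = c·L + N'·tanφ_j = 14·13.1 + 357.8·tan41.3° = 183.4 + 314.3 = 497.7 kN/m
FS = R / T = 497.7 / 360.0 = 1.382

FS = 1.38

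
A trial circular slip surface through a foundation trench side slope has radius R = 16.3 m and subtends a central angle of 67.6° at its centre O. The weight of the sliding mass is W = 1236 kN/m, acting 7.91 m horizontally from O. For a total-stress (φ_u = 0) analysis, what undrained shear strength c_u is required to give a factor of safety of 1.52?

FS = c_u·L_a·R / (W·d), so c_u = FS·W·d / (L_a·R).
Arc length L_a = R·θ = 16.3·(67.6°·π/180) = 16.3·1.1798 = 19.23 m
c_u = 1.52·1236·7.91 / (19.23·16.3) = 14860.7 / 313.47 = 47.41 kPa

c_u = 47.4 kPa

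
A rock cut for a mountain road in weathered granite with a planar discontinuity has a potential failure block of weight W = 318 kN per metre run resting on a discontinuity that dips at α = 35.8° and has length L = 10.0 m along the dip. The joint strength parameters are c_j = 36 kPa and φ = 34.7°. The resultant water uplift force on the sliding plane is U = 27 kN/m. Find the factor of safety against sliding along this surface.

Resolving the block weight along and normal to the plane and applying the Mohr–Coulomb strength on the joint:
N' = W cosα − U = 318·cos35.8° − 27 = 230.9 kN/m
Driving force T = W sinα = 318·sin35.8° = 186.0 kN/m
Resisting force R = c_j·L + N'·tanφ = 36·10.0 + 230.9·tan34.7° = 360.0 + 159.9 = 519.9 kN/m
FS = R / T = 519.9 / 186.0 = 2.795

FS = 2.79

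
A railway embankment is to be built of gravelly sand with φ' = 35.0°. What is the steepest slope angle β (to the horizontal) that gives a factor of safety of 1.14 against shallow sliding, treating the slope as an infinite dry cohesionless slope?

β = 31.6°

For an infinite dry cohesionless slope FS = tanφ'/tanβ, so tanβ = tanφ' / FS.
tanβ = tan35.0° / 1.14 = 0.7002 / 1.14 = 0.6142
β = arctan(0.6142) = 31.56°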